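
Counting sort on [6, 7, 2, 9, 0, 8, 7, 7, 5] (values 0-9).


Input: [6, 7, 2, 9, 0, 8, 7, 7, 5]
Counts: [1, 0, 1, 0, 0, 1, 1, 3, 1, 1]

Sorted: [0, 2, 5, 6, 7, 7, 7, 8, 9]


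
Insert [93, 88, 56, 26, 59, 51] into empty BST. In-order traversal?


Insert 93: root
Insert 88: L from 93
Insert 56: L from 93 -> L from 88
Insert 26: L from 93 -> L from 88 -> L from 56
Insert 59: L from 93 -> L from 88 -> R from 56
Insert 51: L from 93 -> L from 88 -> L from 56 -> R from 26

In-order: [26, 51, 56, 59, 88, 93]


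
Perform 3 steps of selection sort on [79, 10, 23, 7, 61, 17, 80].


Initial: [79, 10, 23, 7, 61, 17, 80]
Step 1: min=7 at 3
  Swap: [7, 10, 23, 79, 61, 17, 80]
Step 2: min=10 at 1
  Swap: [7, 10, 23, 79, 61, 17, 80]
Step 3: min=17 at 5
  Swap: [7, 10, 17, 79, 61, 23, 80]

After 3 steps: [7, 10, 17, 79, 61, 23, 80]


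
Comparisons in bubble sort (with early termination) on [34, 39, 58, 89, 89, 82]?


Algorithm: bubble sort (with early termination)
Input: [34, 39, 58, 89, 89, 82]
Sorted: [34, 39, 58, 82, 89, 89]

12


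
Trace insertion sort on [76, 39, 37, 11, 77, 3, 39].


Initial: [76, 39, 37, 11, 77, 3, 39]
Insert 39: [39, 76, 37, 11, 77, 3, 39]
Insert 37: [37, 39, 76, 11, 77, 3, 39]
Insert 11: [11, 37, 39, 76, 77, 3, 39]
Insert 77: [11, 37, 39, 76, 77, 3, 39]
Insert 3: [3, 11, 37, 39, 76, 77, 39]
Insert 39: [3, 11, 37, 39, 39, 76, 77]

Sorted: [3, 11, 37, 39, 39, 76, 77]


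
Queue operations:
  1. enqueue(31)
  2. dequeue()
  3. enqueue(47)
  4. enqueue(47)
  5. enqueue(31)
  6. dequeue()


enqueue(31) -> [31]
dequeue()->31, []
enqueue(47) -> [47]
enqueue(47) -> [47, 47]
enqueue(31) -> [47, 47, 31]
dequeue()->47, [47, 31]

Final queue: [47, 31]


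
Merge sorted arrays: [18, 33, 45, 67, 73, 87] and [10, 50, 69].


Take 10 from B
Take 18 from A
Take 33 from A
Take 45 from A
Take 50 from B
Take 67 from A
Take 69 from B

Merged: [10, 18, 33, 45, 50, 67, 69, 73, 87]


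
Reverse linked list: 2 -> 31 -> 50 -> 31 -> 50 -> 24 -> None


Step 1: curr=2, set curr.next=prev(None) | reversed so far: 2
Step 2: curr=31, set curr.next=prev(2) | reversed so far: 31 -> 2
Step 3: curr=50, set curr.next=prev(31) | reversed so far: 50 -> 31 -> 2
Step 4: curr=31, set curr.next=prev(50) | reversed so far: 31 -> 50 -> 31 -> 2
Step 5: curr=50, set curr.next=prev(31) | reversed so far: 50 -> 31 -> 50 -> 31 -> 2
Step 6: curr=24, set curr.next=prev(50) | reversed so far: 24 -> 50 -> 31 -> 50 -> 31 -> 2

24 -> 50 -> 31 -> 50 -> 31 -> 2 -> None


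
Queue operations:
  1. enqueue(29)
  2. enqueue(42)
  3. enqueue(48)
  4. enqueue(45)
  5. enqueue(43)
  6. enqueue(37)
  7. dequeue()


enqueue(29) -> [29]
enqueue(42) -> [29, 42]
enqueue(48) -> [29, 42, 48]
enqueue(45) -> [29, 42, 48, 45]
enqueue(43) -> [29, 42, 48, 45, 43]
enqueue(37) -> [29, 42, 48, 45, 43, 37]
dequeue()->29, [42, 48, 45, 43, 37]

Final queue: [42, 48, 45, 43, 37]


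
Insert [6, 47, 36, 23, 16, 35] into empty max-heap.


Insert 6: [6]
Insert 47: [47, 6]
Insert 36: [47, 6, 36]
Insert 23: [47, 23, 36, 6]
Insert 16: [47, 23, 36, 6, 16]
Insert 35: [47, 23, 36, 6, 16, 35]

Final heap: [47, 23, 36, 6, 16, 35]


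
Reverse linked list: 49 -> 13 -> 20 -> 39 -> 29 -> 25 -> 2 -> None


Step 1: curr=49, set curr.next=prev(None) | reversed so far: 49
Step 2: curr=13, set curr.next=prev(49) | reversed so far: 13 -> 49
Step 3: curr=20, set curr.next=prev(13) | reversed so far: 20 -> 13 -> 49
Step 4: curr=39, set curr.next=prev(20) | reversed so far: 39 -> 20 -> 13 -> 49
Step 5: curr=29, set curr.next=prev(39) | reversed so far: 29 -> 39 -> 20 -> 13 -> 49
Step 6: curr=25, set curr.next=prev(29) | reversed so far: 25 -> 29 -> 39 -> 20 -> 13 -> 49
Step 7: curr=2, set curr.next=prev(25) | reversed so far: 2 -> 25 -> 29 -> 39 -> 20 -> 13 -> 49

2 -> 25 -> 29 -> 39 -> 20 -> 13 -> 49 -> None


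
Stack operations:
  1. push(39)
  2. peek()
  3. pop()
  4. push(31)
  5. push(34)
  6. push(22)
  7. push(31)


push(39) -> [39]
peek()->39
pop()->39, []
push(31) -> [31]
push(34) -> [31, 34]
push(22) -> [31, 34, 22]
push(31) -> [31, 34, 22, 31]

Final stack: [31, 34, 22, 31]


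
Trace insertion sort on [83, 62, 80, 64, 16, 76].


Initial: [83, 62, 80, 64, 16, 76]
Insert 62: [62, 83, 80, 64, 16, 76]
Insert 80: [62, 80, 83, 64, 16, 76]
Insert 64: [62, 64, 80, 83, 16, 76]
Insert 16: [16, 62, 64, 80, 83, 76]
Insert 76: [16, 62, 64, 76, 80, 83]

Sorted: [16, 62, 64, 76, 80, 83]


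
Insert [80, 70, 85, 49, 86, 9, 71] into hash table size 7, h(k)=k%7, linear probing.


Insert 80: h=3 -> slot 3
Insert 70: h=0 -> slot 0
Insert 85: h=1 -> slot 1
Insert 49: h=0, 2 probes -> slot 2
Insert 86: h=2, 2 probes -> slot 4
Insert 9: h=2, 3 probes -> slot 5
Insert 71: h=1, 5 probes -> slot 6

Table: [70, 85, 49, 80, 86, 9, 71]


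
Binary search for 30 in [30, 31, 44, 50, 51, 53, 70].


Step 1: lo=0, hi=6, mid=3, val=50
Step 2: lo=0, hi=2, mid=1, val=31
Step 3: lo=0, hi=0, mid=0, val=30

Found at index 0


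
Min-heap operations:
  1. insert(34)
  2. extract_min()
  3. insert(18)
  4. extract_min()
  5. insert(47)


insert(34) -> [34]
extract_min()->34, []
insert(18) -> [18]
extract_min()->18, []
insert(47) -> [47]

Final heap: [47]


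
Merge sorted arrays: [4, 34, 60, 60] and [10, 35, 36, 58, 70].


Take 4 from A
Take 10 from B
Take 34 from A
Take 35 from B
Take 36 from B
Take 58 from B
Take 60 from A
Take 60 from A

Merged: [4, 10, 34, 35, 36, 58, 60, 60, 70]


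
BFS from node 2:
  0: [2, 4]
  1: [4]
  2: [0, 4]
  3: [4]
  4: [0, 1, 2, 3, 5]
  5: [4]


Visit 2, enqueue [0, 4]
Visit 0, enqueue []
Visit 4, enqueue [1, 3, 5]
Visit 1, enqueue []
Visit 3, enqueue []
Visit 5, enqueue []

BFS order: [2, 0, 4, 1, 3, 5]


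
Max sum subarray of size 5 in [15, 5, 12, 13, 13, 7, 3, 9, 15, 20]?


[0:5]: 58
[1:6]: 50
[2:7]: 48
[3:8]: 45
[4:9]: 47
[5:10]: 54

Max: 58 at [0:5]


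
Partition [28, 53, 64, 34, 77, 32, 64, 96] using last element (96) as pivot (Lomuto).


Pivot: 96
  28 <= 96: advance i (no swap)
  53 <= 96: advance i (no swap)
  64 <= 96: advance i (no swap)
  34 <= 96: advance i (no swap)
  77 <= 96: advance i (no swap)
  32 <= 96: advance i (no swap)
  64 <= 96: advance i (no swap)
Place pivot at 7: [28, 53, 64, 34, 77, 32, 64, 96]

Partitioned: [28, 53, 64, 34, 77, 32, 64, 96]


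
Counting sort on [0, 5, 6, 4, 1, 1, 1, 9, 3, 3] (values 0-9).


Input: [0, 5, 6, 4, 1, 1, 1, 9, 3, 3]
Counts: [1, 3, 0, 2, 1, 1, 1, 0, 0, 1]

Sorted: [0, 1, 1, 1, 3, 3, 4, 5, 6, 9]


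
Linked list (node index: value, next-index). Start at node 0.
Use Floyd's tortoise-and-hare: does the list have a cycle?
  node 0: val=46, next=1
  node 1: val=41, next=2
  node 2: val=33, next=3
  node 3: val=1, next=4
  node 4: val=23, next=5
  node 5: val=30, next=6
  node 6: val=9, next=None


Floyd's tortoise (slow, +1) and hare (fast, +2):
  init: slow=0, fast=0
  step 1: slow=1, fast=2
  step 2: slow=2, fast=4
  step 3: slow=3, fast=6
  step 4: fast -> None, no cycle

Cycle: no


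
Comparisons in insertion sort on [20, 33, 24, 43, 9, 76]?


Algorithm: insertion sort
Input: [20, 33, 24, 43, 9, 76]
Sorted: [9, 20, 24, 33, 43, 76]

9


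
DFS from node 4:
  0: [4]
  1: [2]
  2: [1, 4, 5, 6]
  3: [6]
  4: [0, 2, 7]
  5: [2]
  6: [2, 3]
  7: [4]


Visit 4, push [7, 2, 0]
Visit 0, push []
Visit 2, push [6, 5, 1]
Visit 1, push []
Visit 5, push []
Visit 6, push [3]
Visit 3, push []
Visit 7, push []

DFS order: [4, 0, 2, 1, 5, 6, 3, 7]


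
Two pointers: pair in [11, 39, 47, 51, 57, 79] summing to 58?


lo=0(11)+hi=5(79)=90
lo=0(11)+hi=4(57)=68
lo=0(11)+hi=3(51)=62
lo=0(11)+hi=2(47)=58

Yes: 11+47=58


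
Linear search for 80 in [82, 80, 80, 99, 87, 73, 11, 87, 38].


i=0: 82!=80
i=1: 80==80 found!

Found at 1, 2 comps


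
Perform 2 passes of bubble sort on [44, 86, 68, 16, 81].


Initial: [44, 86, 68, 16, 81]
Pass 1: [44, 68, 16, 81, 86] (3 swaps)
Pass 2: [44, 16, 68, 81, 86] (1 swaps)

After 2 passes: [44, 16, 68, 81, 86]


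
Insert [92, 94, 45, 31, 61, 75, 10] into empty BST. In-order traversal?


Insert 92: root
Insert 94: R from 92
Insert 45: L from 92
Insert 31: L from 92 -> L from 45
Insert 61: L from 92 -> R from 45
Insert 75: L from 92 -> R from 45 -> R from 61
Insert 10: L from 92 -> L from 45 -> L from 31

In-order: [10, 31, 45, 61, 75, 92, 94]


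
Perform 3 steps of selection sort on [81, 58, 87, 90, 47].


Initial: [81, 58, 87, 90, 47]
Step 1: min=47 at 4
  Swap: [47, 58, 87, 90, 81]
Step 2: min=58 at 1
  Swap: [47, 58, 87, 90, 81]
Step 3: min=81 at 4
  Swap: [47, 58, 81, 90, 87]

After 3 steps: [47, 58, 81, 90, 87]


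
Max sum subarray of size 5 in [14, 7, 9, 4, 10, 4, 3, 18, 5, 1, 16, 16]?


[0:5]: 44
[1:6]: 34
[2:7]: 30
[3:8]: 39
[4:9]: 40
[5:10]: 31
[6:11]: 43
[7:12]: 56

Max: 56 at [7:12]


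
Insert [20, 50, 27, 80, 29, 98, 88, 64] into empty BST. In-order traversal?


Insert 20: root
Insert 50: R from 20
Insert 27: R from 20 -> L from 50
Insert 80: R from 20 -> R from 50
Insert 29: R from 20 -> L from 50 -> R from 27
Insert 98: R from 20 -> R from 50 -> R from 80
Insert 88: R from 20 -> R from 50 -> R from 80 -> L from 98
Insert 64: R from 20 -> R from 50 -> L from 80

In-order: [20, 27, 29, 50, 64, 80, 88, 98]


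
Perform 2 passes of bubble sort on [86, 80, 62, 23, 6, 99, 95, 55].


Initial: [86, 80, 62, 23, 6, 99, 95, 55]
Pass 1: [80, 62, 23, 6, 86, 95, 55, 99] (6 swaps)
Pass 2: [62, 23, 6, 80, 86, 55, 95, 99] (4 swaps)

After 2 passes: [62, 23, 6, 80, 86, 55, 95, 99]


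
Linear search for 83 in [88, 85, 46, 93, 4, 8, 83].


i=0: 88!=83
i=1: 85!=83
i=2: 46!=83
i=3: 93!=83
i=4: 4!=83
i=5: 8!=83
i=6: 83==83 found!

Found at 6, 7 comps


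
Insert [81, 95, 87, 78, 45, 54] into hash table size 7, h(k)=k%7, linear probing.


Insert 81: h=4 -> slot 4
Insert 95: h=4, 1 probes -> slot 5
Insert 87: h=3 -> slot 3
Insert 78: h=1 -> slot 1
Insert 45: h=3, 3 probes -> slot 6
Insert 54: h=5, 2 probes -> slot 0

Table: [54, 78, None, 87, 81, 95, 45]


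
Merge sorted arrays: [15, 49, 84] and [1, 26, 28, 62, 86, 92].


Take 1 from B
Take 15 from A
Take 26 from B
Take 28 from B
Take 49 from A
Take 62 from B
Take 84 from A

Merged: [1, 15, 26, 28, 49, 62, 84, 86, 92]


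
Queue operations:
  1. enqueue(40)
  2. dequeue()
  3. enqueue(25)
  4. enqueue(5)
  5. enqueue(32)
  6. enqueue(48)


enqueue(40) -> [40]
dequeue()->40, []
enqueue(25) -> [25]
enqueue(5) -> [25, 5]
enqueue(32) -> [25, 5, 32]
enqueue(48) -> [25, 5, 32, 48]

Final queue: [25, 5, 32, 48]


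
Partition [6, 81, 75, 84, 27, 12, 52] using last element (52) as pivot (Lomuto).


Pivot: 52
  6 <= 52: advance i (no swap)
  27 <= 52: swap -> [6, 27, 75, 84, 81, 12, 52]
  12 <= 52: swap -> [6, 27, 12, 84, 81, 75, 52]
Place pivot at 3: [6, 27, 12, 52, 81, 75, 84]

Partitioned: [6, 27, 12, 52, 81, 75, 84]


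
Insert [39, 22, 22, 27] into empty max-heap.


Insert 39: [39]
Insert 22: [39, 22]
Insert 22: [39, 22, 22]
Insert 27: [39, 27, 22, 22]

Final heap: [39, 27, 22, 22]


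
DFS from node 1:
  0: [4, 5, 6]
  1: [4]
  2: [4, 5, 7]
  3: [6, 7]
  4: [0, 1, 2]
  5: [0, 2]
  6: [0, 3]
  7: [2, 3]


Visit 1, push [4]
Visit 4, push [2, 0]
Visit 0, push [6, 5]
Visit 5, push [2]
Visit 2, push [7]
Visit 7, push [3]
Visit 3, push [6]
Visit 6, push []

DFS order: [1, 4, 0, 5, 2, 7, 3, 6]


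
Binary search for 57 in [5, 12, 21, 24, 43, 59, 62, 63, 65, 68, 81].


Step 1: lo=0, hi=10, mid=5, val=59
Step 2: lo=0, hi=4, mid=2, val=21
Step 3: lo=3, hi=4, mid=3, val=24
Step 4: lo=4, hi=4, mid=4, val=43

Not found


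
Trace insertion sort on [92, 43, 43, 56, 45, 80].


Initial: [92, 43, 43, 56, 45, 80]
Insert 43: [43, 92, 43, 56, 45, 80]
Insert 43: [43, 43, 92, 56, 45, 80]
Insert 56: [43, 43, 56, 92, 45, 80]
Insert 45: [43, 43, 45, 56, 92, 80]
Insert 80: [43, 43, 45, 56, 80, 92]

Sorted: [43, 43, 45, 56, 80, 92]


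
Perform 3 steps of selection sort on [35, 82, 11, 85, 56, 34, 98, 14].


Initial: [35, 82, 11, 85, 56, 34, 98, 14]
Step 1: min=11 at 2
  Swap: [11, 82, 35, 85, 56, 34, 98, 14]
Step 2: min=14 at 7
  Swap: [11, 14, 35, 85, 56, 34, 98, 82]
Step 3: min=34 at 5
  Swap: [11, 14, 34, 85, 56, 35, 98, 82]

After 3 steps: [11, 14, 34, 85, 56, 35, 98, 82]


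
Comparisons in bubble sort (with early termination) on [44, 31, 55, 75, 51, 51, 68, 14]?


Algorithm: bubble sort (with early termination)
Input: [44, 31, 55, 75, 51, 51, 68, 14]
Sorted: [14, 31, 44, 51, 51, 55, 68, 75]

28


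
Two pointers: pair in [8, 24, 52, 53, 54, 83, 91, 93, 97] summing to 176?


lo=0(8)+hi=8(97)=105
lo=1(24)+hi=8(97)=121
lo=2(52)+hi=8(97)=149
lo=3(53)+hi=8(97)=150
lo=4(54)+hi=8(97)=151
lo=5(83)+hi=8(97)=180
lo=5(83)+hi=7(93)=176

Yes: 83+93=176


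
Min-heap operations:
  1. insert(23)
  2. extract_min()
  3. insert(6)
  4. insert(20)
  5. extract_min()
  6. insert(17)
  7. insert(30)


insert(23) -> [23]
extract_min()->23, []
insert(6) -> [6]
insert(20) -> [6, 20]
extract_min()->6, [20]
insert(17) -> [17, 20]
insert(30) -> [17, 20, 30]

Final heap: [17, 20, 30]


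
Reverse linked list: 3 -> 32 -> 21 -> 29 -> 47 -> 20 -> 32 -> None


Step 1: curr=3, set curr.next=prev(None) | reversed so far: 3
Step 2: curr=32, set curr.next=prev(3) | reversed so far: 32 -> 3
Step 3: curr=21, set curr.next=prev(32) | reversed so far: 21 -> 32 -> 3
Step 4: curr=29, set curr.next=prev(21) | reversed so far: 29 -> 21 -> 32 -> 3
Step 5: curr=47, set curr.next=prev(29) | reversed so far: 47 -> 29 -> 21 -> 32 -> 3
Step 6: curr=20, set curr.next=prev(47) | reversed so far: 20 -> 47 -> 29 -> 21 -> 32 -> 3
Step 7: curr=32, set curr.next=prev(20) | reversed so far: 32 -> 20 -> 47 -> 29 -> 21 -> 32 -> 3

32 -> 20 -> 47 -> 29 -> 21 -> 32 -> 3 -> None


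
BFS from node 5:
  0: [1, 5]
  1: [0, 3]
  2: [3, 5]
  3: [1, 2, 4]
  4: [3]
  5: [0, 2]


Visit 5, enqueue [0, 2]
Visit 0, enqueue [1]
Visit 2, enqueue [3]
Visit 1, enqueue []
Visit 3, enqueue [4]
Visit 4, enqueue []

BFS order: [5, 0, 2, 1, 3, 4]


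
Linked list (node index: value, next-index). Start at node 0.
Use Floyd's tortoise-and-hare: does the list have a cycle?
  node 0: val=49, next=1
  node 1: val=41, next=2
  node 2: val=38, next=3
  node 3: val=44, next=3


Floyd's tortoise (slow, +1) and hare (fast, +2):
  init: slow=0, fast=0
  step 1: slow=1, fast=2
  step 2: slow=2, fast=3
  step 3: slow=3, fast=3
  slow == fast at node 3: cycle detected

Cycle: yes


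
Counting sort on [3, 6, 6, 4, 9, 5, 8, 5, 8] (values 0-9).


Input: [3, 6, 6, 4, 9, 5, 8, 5, 8]
Counts: [0, 0, 0, 1, 1, 2, 2, 0, 2, 1]

Sorted: [3, 4, 5, 5, 6, 6, 8, 8, 9]


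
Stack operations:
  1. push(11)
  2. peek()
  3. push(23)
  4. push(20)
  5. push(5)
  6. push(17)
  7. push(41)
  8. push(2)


push(11) -> [11]
peek()->11
push(23) -> [11, 23]
push(20) -> [11, 23, 20]
push(5) -> [11, 23, 20, 5]
push(17) -> [11, 23, 20, 5, 17]
push(41) -> [11, 23, 20, 5, 17, 41]
push(2) -> [11, 23, 20, 5, 17, 41, 2]

Final stack: [11, 23, 20, 5, 17, 41, 2]


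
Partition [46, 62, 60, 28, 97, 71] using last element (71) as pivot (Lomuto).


Pivot: 71
  46 <= 71: advance i (no swap)
  62 <= 71: advance i (no swap)
  60 <= 71: advance i (no swap)
  28 <= 71: advance i (no swap)
Place pivot at 4: [46, 62, 60, 28, 71, 97]

Partitioned: [46, 62, 60, 28, 71, 97]


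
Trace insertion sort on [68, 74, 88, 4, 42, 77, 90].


Initial: [68, 74, 88, 4, 42, 77, 90]
Insert 74: [68, 74, 88, 4, 42, 77, 90]
Insert 88: [68, 74, 88, 4, 42, 77, 90]
Insert 4: [4, 68, 74, 88, 42, 77, 90]
Insert 42: [4, 42, 68, 74, 88, 77, 90]
Insert 77: [4, 42, 68, 74, 77, 88, 90]
Insert 90: [4, 42, 68, 74, 77, 88, 90]

Sorted: [4, 42, 68, 74, 77, 88, 90]


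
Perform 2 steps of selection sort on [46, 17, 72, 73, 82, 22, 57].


Initial: [46, 17, 72, 73, 82, 22, 57]
Step 1: min=17 at 1
  Swap: [17, 46, 72, 73, 82, 22, 57]
Step 2: min=22 at 5
  Swap: [17, 22, 72, 73, 82, 46, 57]

After 2 steps: [17, 22, 72, 73, 82, 46, 57]


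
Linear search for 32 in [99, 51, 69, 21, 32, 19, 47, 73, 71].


i=0: 99!=32
i=1: 51!=32
i=2: 69!=32
i=3: 21!=32
i=4: 32==32 found!

Found at 4, 5 comps


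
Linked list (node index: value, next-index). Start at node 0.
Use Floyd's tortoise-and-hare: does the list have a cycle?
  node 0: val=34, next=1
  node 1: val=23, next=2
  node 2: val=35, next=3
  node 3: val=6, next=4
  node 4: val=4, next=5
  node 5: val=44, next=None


Floyd's tortoise (slow, +1) and hare (fast, +2):
  init: slow=0, fast=0
  step 1: slow=1, fast=2
  step 2: slow=2, fast=4
  step 3: fast 4->5->None, no cycle

Cycle: no


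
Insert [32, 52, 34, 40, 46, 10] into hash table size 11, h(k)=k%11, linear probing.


Insert 32: h=10 -> slot 10
Insert 52: h=8 -> slot 8
Insert 34: h=1 -> slot 1
Insert 40: h=7 -> slot 7
Insert 46: h=2 -> slot 2
Insert 10: h=10, 1 probes -> slot 0

Table: [10, 34, 46, None, None, None, None, 40, 52, None, 32]


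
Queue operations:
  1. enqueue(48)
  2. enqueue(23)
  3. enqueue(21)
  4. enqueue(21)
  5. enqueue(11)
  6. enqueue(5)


enqueue(48) -> [48]
enqueue(23) -> [48, 23]
enqueue(21) -> [48, 23, 21]
enqueue(21) -> [48, 23, 21, 21]
enqueue(11) -> [48, 23, 21, 21, 11]
enqueue(5) -> [48, 23, 21, 21, 11, 5]

Final queue: [48, 23, 21, 21, 11, 5]


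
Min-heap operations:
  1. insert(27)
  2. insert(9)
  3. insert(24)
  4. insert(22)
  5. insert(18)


insert(27) -> [27]
insert(9) -> [9, 27]
insert(24) -> [9, 27, 24]
insert(22) -> [9, 22, 24, 27]
insert(18) -> [9, 18, 24, 27, 22]

Final heap: [9, 18, 24, 27, 22]


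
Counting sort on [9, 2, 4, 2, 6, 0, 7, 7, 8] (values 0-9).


Input: [9, 2, 4, 2, 6, 0, 7, 7, 8]
Counts: [1, 0, 2, 0, 1, 0, 1, 2, 1, 1]

Sorted: [0, 2, 2, 4, 6, 7, 7, 8, 9]


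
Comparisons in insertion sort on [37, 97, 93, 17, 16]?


Algorithm: insertion sort
Input: [37, 97, 93, 17, 16]
Sorted: [16, 17, 37, 93, 97]

10


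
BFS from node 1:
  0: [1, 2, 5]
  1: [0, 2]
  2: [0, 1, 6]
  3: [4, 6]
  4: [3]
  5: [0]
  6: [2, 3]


Visit 1, enqueue [0, 2]
Visit 0, enqueue [5]
Visit 2, enqueue [6]
Visit 5, enqueue []
Visit 6, enqueue [3]
Visit 3, enqueue [4]
Visit 4, enqueue []

BFS order: [1, 0, 2, 5, 6, 3, 4]


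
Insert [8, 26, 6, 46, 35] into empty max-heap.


Insert 8: [8]
Insert 26: [26, 8]
Insert 6: [26, 8, 6]
Insert 46: [46, 26, 6, 8]
Insert 35: [46, 35, 6, 8, 26]

Final heap: [46, 35, 6, 8, 26]


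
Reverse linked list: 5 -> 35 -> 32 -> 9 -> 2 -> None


Step 1: curr=5, set curr.next=prev(None) | reversed so far: 5
Step 2: curr=35, set curr.next=prev(5) | reversed so far: 35 -> 5
Step 3: curr=32, set curr.next=prev(35) | reversed so far: 32 -> 35 -> 5
Step 4: curr=9, set curr.next=prev(32) | reversed so far: 9 -> 32 -> 35 -> 5
Step 5: curr=2, set curr.next=prev(9) | reversed so far: 2 -> 9 -> 32 -> 35 -> 5

2 -> 9 -> 32 -> 35 -> 5 -> None


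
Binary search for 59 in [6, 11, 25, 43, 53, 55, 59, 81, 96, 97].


Step 1: lo=0, hi=9, mid=4, val=53
Step 2: lo=5, hi=9, mid=7, val=81
Step 3: lo=5, hi=6, mid=5, val=55
Step 4: lo=6, hi=6, mid=6, val=59

Found at index 6


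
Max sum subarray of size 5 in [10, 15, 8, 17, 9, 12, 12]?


[0:5]: 59
[1:6]: 61
[2:7]: 58

Max: 61 at [1:6]


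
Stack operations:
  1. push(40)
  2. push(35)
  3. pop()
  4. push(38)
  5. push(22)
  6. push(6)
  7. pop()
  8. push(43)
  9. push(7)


push(40) -> [40]
push(35) -> [40, 35]
pop()->35, [40]
push(38) -> [40, 38]
push(22) -> [40, 38, 22]
push(6) -> [40, 38, 22, 6]
pop()->6, [40, 38, 22]
push(43) -> [40, 38, 22, 43]
push(7) -> [40, 38, 22, 43, 7]

Final stack: [40, 38, 22, 43, 7]


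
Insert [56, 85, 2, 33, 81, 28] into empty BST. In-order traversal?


Insert 56: root
Insert 85: R from 56
Insert 2: L from 56
Insert 33: L from 56 -> R from 2
Insert 81: R from 56 -> L from 85
Insert 28: L from 56 -> R from 2 -> L from 33

In-order: [2, 28, 33, 56, 81, 85]


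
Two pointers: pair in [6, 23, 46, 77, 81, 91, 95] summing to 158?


lo=0(6)+hi=6(95)=101
lo=1(23)+hi=6(95)=118
lo=2(46)+hi=6(95)=141
lo=3(77)+hi=6(95)=172
lo=3(77)+hi=5(91)=168
lo=3(77)+hi=4(81)=158

Yes: 77+81=158


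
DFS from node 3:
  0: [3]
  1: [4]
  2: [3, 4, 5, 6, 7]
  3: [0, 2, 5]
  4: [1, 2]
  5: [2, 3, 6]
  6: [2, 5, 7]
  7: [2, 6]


Visit 3, push [5, 2, 0]
Visit 0, push []
Visit 2, push [7, 6, 5, 4]
Visit 4, push [1]
Visit 1, push []
Visit 5, push [6]
Visit 6, push [7]
Visit 7, push []

DFS order: [3, 0, 2, 4, 1, 5, 6, 7]


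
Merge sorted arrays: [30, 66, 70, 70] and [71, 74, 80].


Take 30 from A
Take 66 from A
Take 70 from A
Take 70 from A

Merged: [30, 66, 70, 70, 71, 74, 80]


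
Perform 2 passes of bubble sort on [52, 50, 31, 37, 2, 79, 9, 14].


Initial: [52, 50, 31, 37, 2, 79, 9, 14]
Pass 1: [50, 31, 37, 2, 52, 9, 14, 79] (6 swaps)
Pass 2: [31, 37, 2, 50, 9, 14, 52, 79] (5 swaps)

After 2 passes: [31, 37, 2, 50, 9, 14, 52, 79]


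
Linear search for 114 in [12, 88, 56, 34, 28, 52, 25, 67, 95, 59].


i=0: 12!=114
i=1: 88!=114
i=2: 56!=114
i=3: 34!=114
i=4: 28!=114
i=5: 52!=114
i=6: 25!=114
i=7: 67!=114
i=8: 95!=114
i=9: 59!=114

Not found, 10 comps


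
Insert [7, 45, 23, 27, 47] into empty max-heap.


Insert 7: [7]
Insert 45: [45, 7]
Insert 23: [45, 7, 23]
Insert 27: [45, 27, 23, 7]
Insert 47: [47, 45, 23, 7, 27]

Final heap: [47, 45, 23, 7, 27]


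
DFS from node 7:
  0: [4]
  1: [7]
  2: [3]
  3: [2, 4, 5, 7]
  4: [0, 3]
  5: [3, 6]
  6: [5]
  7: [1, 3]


Visit 7, push [3, 1]
Visit 1, push []
Visit 3, push [5, 4, 2]
Visit 2, push []
Visit 4, push [0]
Visit 0, push []
Visit 5, push [6]
Visit 6, push []

DFS order: [7, 1, 3, 2, 4, 0, 5, 6]


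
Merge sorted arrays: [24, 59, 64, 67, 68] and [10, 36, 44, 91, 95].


Take 10 from B
Take 24 from A
Take 36 from B
Take 44 from B
Take 59 from A
Take 64 from A
Take 67 from A
Take 68 from A

Merged: [10, 24, 36, 44, 59, 64, 67, 68, 91, 95]


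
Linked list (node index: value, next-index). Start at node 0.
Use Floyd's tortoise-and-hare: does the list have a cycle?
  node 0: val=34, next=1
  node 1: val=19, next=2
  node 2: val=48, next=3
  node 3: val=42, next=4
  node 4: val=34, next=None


Floyd's tortoise (slow, +1) and hare (fast, +2):
  init: slow=0, fast=0
  step 1: slow=1, fast=2
  step 2: slow=2, fast=4
  step 3: fast -> None, no cycle

Cycle: no


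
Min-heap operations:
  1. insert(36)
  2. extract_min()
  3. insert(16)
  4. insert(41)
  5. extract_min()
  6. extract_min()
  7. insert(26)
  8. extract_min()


insert(36) -> [36]
extract_min()->36, []
insert(16) -> [16]
insert(41) -> [16, 41]
extract_min()->16, [41]
extract_min()->41, []
insert(26) -> [26]
extract_min()->26, []

Final heap: []


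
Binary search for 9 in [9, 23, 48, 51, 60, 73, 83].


Step 1: lo=0, hi=6, mid=3, val=51
Step 2: lo=0, hi=2, mid=1, val=23
Step 3: lo=0, hi=0, mid=0, val=9

Found at index 0


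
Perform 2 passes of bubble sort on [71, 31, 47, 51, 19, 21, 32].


Initial: [71, 31, 47, 51, 19, 21, 32]
Pass 1: [31, 47, 51, 19, 21, 32, 71] (6 swaps)
Pass 2: [31, 47, 19, 21, 32, 51, 71] (3 swaps)

After 2 passes: [31, 47, 19, 21, 32, 51, 71]


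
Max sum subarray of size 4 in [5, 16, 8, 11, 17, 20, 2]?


[0:4]: 40
[1:5]: 52
[2:6]: 56
[3:7]: 50

Max: 56 at [2:6]


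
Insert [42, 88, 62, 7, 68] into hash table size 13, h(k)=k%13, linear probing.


Insert 42: h=3 -> slot 3
Insert 88: h=10 -> slot 10
Insert 62: h=10, 1 probes -> slot 11
Insert 7: h=7 -> slot 7
Insert 68: h=3, 1 probes -> slot 4

Table: [None, None, None, 42, 68, None, None, 7, None, None, 88, 62, None]


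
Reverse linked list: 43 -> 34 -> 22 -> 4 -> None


Step 1: curr=43, set curr.next=prev(None) | reversed so far: 43
Step 2: curr=34, set curr.next=prev(43) | reversed so far: 34 -> 43
Step 3: curr=22, set curr.next=prev(34) | reversed so far: 22 -> 34 -> 43
Step 4: curr=4, set curr.next=prev(22) | reversed so far: 4 -> 22 -> 34 -> 43

4 -> 22 -> 34 -> 43 -> None


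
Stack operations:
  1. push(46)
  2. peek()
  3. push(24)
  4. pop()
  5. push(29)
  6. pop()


push(46) -> [46]
peek()->46
push(24) -> [46, 24]
pop()->24, [46]
push(29) -> [46, 29]
pop()->29, [46]

Final stack: [46]


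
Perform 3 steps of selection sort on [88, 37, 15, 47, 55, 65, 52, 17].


Initial: [88, 37, 15, 47, 55, 65, 52, 17]
Step 1: min=15 at 2
  Swap: [15, 37, 88, 47, 55, 65, 52, 17]
Step 2: min=17 at 7
  Swap: [15, 17, 88, 47, 55, 65, 52, 37]
Step 3: min=37 at 7
  Swap: [15, 17, 37, 47, 55, 65, 52, 88]

After 3 steps: [15, 17, 37, 47, 55, 65, 52, 88]


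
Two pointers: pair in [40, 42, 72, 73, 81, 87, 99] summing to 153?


lo=0(40)+hi=6(99)=139
lo=1(42)+hi=6(99)=141
lo=2(72)+hi=6(99)=171
lo=2(72)+hi=5(87)=159
lo=2(72)+hi=4(81)=153

Yes: 72+81=153


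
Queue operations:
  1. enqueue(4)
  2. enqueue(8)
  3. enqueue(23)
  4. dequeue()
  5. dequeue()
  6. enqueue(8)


enqueue(4) -> [4]
enqueue(8) -> [4, 8]
enqueue(23) -> [4, 8, 23]
dequeue()->4, [8, 23]
dequeue()->8, [23]
enqueue(8) -> [23, 8]

Final queue: [23, 8]


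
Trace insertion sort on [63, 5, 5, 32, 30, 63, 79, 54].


Initial: [63, 5, 5, 32, 30, 63, 79, 54]
Insert 5: [5, 63, 5, 32, 30, 63, 79, 54]
Insert 5: [5, 5, 63, 32, 30, 63, 79, 54]
Insert 32: [5, 5, 32, 63, 30, 63, 79, 54]
Insert 30: [5, 5, 30, 32, 63, 63, 79, 54]
Insert 63: [5, 5, 30, 32, 63, 63, 79, 54]
Insert 79: [5, 5, 30, 32, 63, 63, 79, 54]
Insert 54: [5, 5, 30, 32, 54, 63, 63, 79]

Sorted: [5, 5, 30, 32, 54, 63, 63, 79]


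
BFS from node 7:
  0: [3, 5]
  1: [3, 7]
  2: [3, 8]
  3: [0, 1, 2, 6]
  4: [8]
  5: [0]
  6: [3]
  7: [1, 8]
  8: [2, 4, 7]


Visit 7, enqueue [1, 8]
Visit 1, enqueue [3]
Visit 8, enqueue [2, 4]
Visit 3, enqueue [0, 6]
Visit 2, enqueue []
Visit 4, enqueue []
Visit 0, enqueue [5]
Visit 6, enqueue []
Visit 5, enqueue []

BFS order: [7, 1, 8, 3, 2, 4, 0, 6, 5]


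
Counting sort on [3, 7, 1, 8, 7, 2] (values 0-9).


Input: [3, 7, 1, 8, 7, 2]
Counts: [0, 1, 1, 1, 0, 0, 0, 2, 1, 0]

Sorted: [1, 2, 3, 7, 7, 8]


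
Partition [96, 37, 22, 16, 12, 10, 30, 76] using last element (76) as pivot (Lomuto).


Pivot: 76
  37 <= 76: swap -> [37, 96, 22, 16, 12, 10, 30, 76]
  22 <= 76: swap -> [37, 22, 96, 16, 12, 10, 30, 76]
  16 <= 76: swap -> [37, 22, 16, 96, 12, 10, 30, 76]
  12 <= 76: swap -> [37, 22, 16, 12, 96, 10, 30, 76]
  10 <= 76: swap -> [37, 22, 16, 12, 10, 96, 30, 76]
  30 <= 76: swap -> [37, 22, 16, 12, 10, 30, 96, 76]
Place pivot at 6: [37, 22, 16, 12, 10, 30, 76, 96]

Partitioned: [37, 22, 16, 12, 10, 30, 76, 96]


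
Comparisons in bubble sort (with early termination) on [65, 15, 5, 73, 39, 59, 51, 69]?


Algorithm: bubble sort (with early termination)
Input: [65, 15, 5, 73, 39, 59, 51, 69]
Sorted: [5, 15, 39, 51, 59, 65, 69, 73]

22


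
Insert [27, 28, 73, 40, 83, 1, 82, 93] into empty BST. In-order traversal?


Insert 27: root
Insert 28: R from 27
Insert 73: R from 27 -> R from 28
Insert 40: R from 27 -> R from 28 -> L from 73
Insert 83: R from 27 -> R from 28 -> R from 73
Insert 1: L from 27
Insert 82: R from 27 -> R from 28 -> R from 73 -> L from 83
Insert 93: R from 27 -> R from 28 -> R from 73 -> R from 83

In-order: [1, 27, 28, 40, 73, 82, 83, 93]


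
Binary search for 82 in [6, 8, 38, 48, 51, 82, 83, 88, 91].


Step 1: lo=0, hi=8, mid=4, val=51
Step 2: lo=5, hi=8, mid=6, val=83
Step 3: lo=5, hi=5, mid=5, val=82

Found at index 5


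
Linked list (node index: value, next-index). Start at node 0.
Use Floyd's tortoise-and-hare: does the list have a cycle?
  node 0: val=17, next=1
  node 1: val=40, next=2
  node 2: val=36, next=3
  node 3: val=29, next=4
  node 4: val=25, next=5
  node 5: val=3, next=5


Floyd's tortoise (slow, +1) and hare (fast, +2):
  init: slow=0, fast=0
  step 1: slow=1, fast=2
  step 2: slow=2, fast=4
  step 3: slow=3, fast=5
  step 4: slow=4, fast=5
  step 5: slow=5, fast=5
  slow == fast at node 5: cycle detected

Cycle: yes


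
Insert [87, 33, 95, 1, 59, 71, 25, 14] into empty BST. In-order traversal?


Insert 87: root
Insert 33: L from 87
Insert 95: R from 87
Insert 1: L from 87 -> L from 33
Insert 59: L from 87 -> R from 33
Insert 71: L from 87 -> R from 33 -> R from 59
Insert 25: L from 87 -> L from 33 -> R from 1
Insert 14: L from 87 -> L from 33 -> R from 1 -> L from 25

In-order: [1, 14, 25, 33, 59, 71, 87, 95]


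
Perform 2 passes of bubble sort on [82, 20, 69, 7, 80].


Initial: [82, 20, 69, 7, 80]
Pass 1: [20, 69, 7, 80, 82] (4 swaps)
Pass 2: [20, 7, 69, 80, 82] (1 swaps)

After 2 passes: [20, 7, 69, 80, 82]


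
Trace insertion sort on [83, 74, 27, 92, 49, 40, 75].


Initial: [83, 74, 27, 92, 49, 40, 75]
Insert 74: [74, 83, 27, 92, 49, 40, 75]
Insert 27: [27, 74, 83, 92, 49, 40, 75]
Insert 92: [27, 74, 83, 92, 49, 40, 75]
Insert 49: [27, 49, 74, 83, 92, 40, 75]
Insert 40: [27, 40, 49, 74, 83, 92, 75]
Insert 75: [27, 40, 49, 74, 75, 83, 92]

Sorted: [27, 40, 49, 74, 75, 83, 92]


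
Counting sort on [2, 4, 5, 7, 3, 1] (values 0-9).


Input: [2, 4, 5, 7, 3, 1]
Counts: [0, 1, 1, 1, 1, 1, 0, 1, 0, 0]

Sorted: [1, 2, 3, 4, 5, 7]


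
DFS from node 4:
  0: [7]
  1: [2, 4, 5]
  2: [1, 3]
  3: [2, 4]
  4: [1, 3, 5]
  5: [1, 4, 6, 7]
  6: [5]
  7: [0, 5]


Visit 4, push [5, 3, 1]
Visit 1, push [5, 2]
Visit 2, push [3]
Visit 3, push []
Visit 5, push [7, 6]
Visit 6, push []
Visit 7, push [0]
Visit 0, push []

DFS order: [4, 1, 2, 3, 5, 6, 7, 0]


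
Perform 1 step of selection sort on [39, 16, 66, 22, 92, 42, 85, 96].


Initial: [39, 16, 66, 22, 92, 42, 85, 96]
Step 1: min=16 at 1
  Swap: [16, 39, 66, 22, 92, 42, 85, 96]

After 1 step: [16, 39, 66, 22, 92, 42, 85, 96]


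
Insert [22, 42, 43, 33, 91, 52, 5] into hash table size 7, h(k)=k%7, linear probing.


Insert 22: h=1 -> slot 1
Insert 42: h=0 -> slot 0
Insert 43: h=1, 1 probes -> slot 2
Insert 33: h=5 -> slot 5
Insert 91: h=0, 3 probes -> slot 3
Insert 52: h=3, 1 probes -> slot 4
Insert 5: h=5, 1 probes -> slot 6

Table: [42, 22, 43, 91, 52, 33, 5]


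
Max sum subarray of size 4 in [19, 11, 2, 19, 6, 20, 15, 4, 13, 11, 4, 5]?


[0:4]: 51
[1:5]: 38
[2:6]: 47
[3:7]: 60
[4:8]: 45
[5:9]: 52
[6:10]: 43
[7:11]: 32
[8:12]: 33

Max: 60 at [3:7]


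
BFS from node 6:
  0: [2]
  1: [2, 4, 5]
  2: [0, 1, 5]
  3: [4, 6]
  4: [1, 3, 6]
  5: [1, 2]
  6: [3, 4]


Visit 6, enqueue [3, 4]
Visit 3, enqueue []
Visit 4, enqueue [1]
Visit 1, enqueue [2, 5]
Visit 2, enqueue [0]
Visit 5, enqueue []
Visit 0, enqueue []

BFS order: [6, 3, 4, 1, 2, 5, 0]


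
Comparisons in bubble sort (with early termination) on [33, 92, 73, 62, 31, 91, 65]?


Algorithm: bubble sort (with early termination)
Input: [33, 92, 73, 62, 31, 91, 65]
Sorted: [31, 33, 62, 65, 73, 91, 92]

20


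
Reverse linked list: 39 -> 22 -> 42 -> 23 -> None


Step 1: curr=39, set curr.next=prev(None) | reversed so far: 39
Step 2: curr=22, set curr.next=prev(39) | reversed so far: 22 -> 39
Step 3: curr=42, set curr.next=prev(22) | reversed so far: 42 -> 22 -> 39
Step 4: curr=23, set curr.next=prev(42) | reversed so far: 23 -> 42 -> 22 -> 39

23 -> 42 -> 22 -> 39 -> None


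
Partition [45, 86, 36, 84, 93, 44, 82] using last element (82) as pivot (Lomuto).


Pivot: 82
  45 <= 82: advance i (no swap)
  36 <= 82: swap -> [45, 36, 86, 84, 93, 44, 82]
  44 <= 82: swap -> [45, 36, 44, 84, 93, 86, 82]
Place pivot at 3: [45, 36, 44, 82, 93, 86, 84]

Partitioned: [45, 36, 44, 82, 93, 86, 84]


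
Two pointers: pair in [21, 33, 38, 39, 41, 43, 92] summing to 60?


lo=0(21)+hi=6(92)=113
lo=0(21)+hi=5(43)=64
lo=0(21)+hi=4(41)=62
lo=0(21)+hi=3(39)=60

Yes: 21+39=60


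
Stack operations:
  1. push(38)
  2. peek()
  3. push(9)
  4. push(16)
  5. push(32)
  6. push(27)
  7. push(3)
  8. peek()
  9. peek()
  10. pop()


push(38) -> [38]
peek()->38
push(9) -> [38, 9]
push(16) -> [38, 9, 16]
push(32) -> [38, 9, 16, 32]
push(27) -> [38, 9, 16, 32, 27]
push(3) -> [38, 9, 16, 32, 27, 3]
peek()->3
peek()->3
pop()->3, [38, 9, 16, 32, 27]

Final stack: [38, 9, 16, 32, 27]


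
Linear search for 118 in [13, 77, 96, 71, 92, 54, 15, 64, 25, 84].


i=0: 13!=118
i=1: 77!=118
i=2: 96!=118
i=3: 71!=118
i=4: 92!=118
i=5: 54!=118
i=6: 15!=118
i=7: 64!=118
i=8: 25!=118
i=9: 84!=118

Not found, 10 comps


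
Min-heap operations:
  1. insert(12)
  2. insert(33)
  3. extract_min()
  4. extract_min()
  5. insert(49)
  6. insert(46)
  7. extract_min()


insert(12) -> [12]
insert(33) -> [12, 33]
extract_min()->12, [33]
extract_min()->33, []
insert(49) -> [49]
insert(46) -> [46, 49]
extract_min()->46, [49]

Final heap: [49]


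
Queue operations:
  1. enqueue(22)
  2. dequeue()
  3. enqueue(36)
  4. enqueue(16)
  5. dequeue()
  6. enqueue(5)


enqueue(22) -> [22]
dequeue()->22, []
enqueue(36) -> [36]
enqueue(16) -> [36, 16]
dequeue()->36, [16]
enqueue(5) -> [16, 5]

Final queue: [16, 5]


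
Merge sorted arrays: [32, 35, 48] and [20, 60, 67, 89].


Take 20 from B
Take 32 from A
Take 35 from A
Take 48 from A

Merged: [20, 32, 35, 48, 60, 67, 89]


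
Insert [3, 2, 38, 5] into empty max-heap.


Insert 3: [3]
Insert 2: [3, 2]
Insert 38: [38, 2, 3]
Insert 5: [38, 5, 3, 2]

Final heap: [38, 5, 3, 2]


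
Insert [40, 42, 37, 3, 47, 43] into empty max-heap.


Insert 40: [40]
Insert 42: [42, 40]
Insert 37: [42, 40, 37]
Insert 3: [42, 40, 37, 3]
Insert 47: [47, 42, 37, 3, 40]
Insert 43: [47, 42, 43, 3, 40, 37]

Final heap: [47, 42, 43, 3, 40, 37]


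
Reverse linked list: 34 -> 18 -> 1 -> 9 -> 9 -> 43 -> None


Step 1: curr=34, set curr.next=prev(None) | reversed so far: 34
Step 2: curr=18, set curr.next=prev(34) | reversed so far: 18 -> 34
Step 3: curr=1, set curr.next=prev(18) | reversed so far: 1 -> 18 -> 34
Step 4: curr=9, set curr.next=prev(1) | reversed so far: 9 -> 1 -> 18 -> 34
Step 5: curr=9, set curr.next=prev(9) | reversed so far: 9 -> 9 -> 1 -> 18 -> 34
Step 6: curr=43, set curr.next=prev(9) | reversed so far: 43 -> 9 -> 9 -> 1 -> 18 -> 34

43 -> 9 -> 9 -> 1 -> 18 -> 34 -> None


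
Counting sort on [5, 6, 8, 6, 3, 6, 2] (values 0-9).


Input: [5, 6, 8, 6, 3, 6, 2]
Counts: [0, 0, 1, 1, 0, 1, 3, 0, 1, 0]

Sorted: [2, 3, 5, 6, 6, 6, 8]


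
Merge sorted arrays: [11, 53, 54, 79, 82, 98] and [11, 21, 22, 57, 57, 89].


Take 11 from A
Take 11 from B
Take 21 from B
Take 22 from B
Take 53 from A
Take 54 from A
Take 57 from B
Take 57 from B
Take 79 from A
Take 82 from A
Take 89 from B

Merged: [11, 11, 21, 22, 53, 54, 57, 57, 79, 82, 89, 98]


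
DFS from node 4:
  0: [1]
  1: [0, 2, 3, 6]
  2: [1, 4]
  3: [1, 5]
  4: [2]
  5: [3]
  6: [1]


Visit 4, push [2]
Visit 2, push [1]
Visit 1, push [6, 3, 0]
Visit 0, push []
Visit 3, push [5]
Visit 5, push []
Visit 6, push []

DFS order: [4, 2, 1, 0, 3, 5, 6]


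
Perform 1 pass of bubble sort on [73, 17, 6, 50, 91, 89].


Initial: [73, 17, 6, 50, 91, 89]
Pass 1: [17, 6, 50, 73, 89, 91] (4 swaps)

After 1 pass: [17, 6, 50, 73, 89, 91]


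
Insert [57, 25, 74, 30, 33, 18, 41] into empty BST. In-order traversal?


Insert 57: root
Insert 25: L from 57
Insert 74: R from 57
Insert 30: L from 57 -> R from 25
Insert 33: L from 57 -> R from 25 -> R from 30
Insert 18: L from 57 -> L from 25
Insert 41: L from 57 -> R from 25 -> R from 30 -> R from 33

In-order: [18, 25, 30, 33, 41, 57, 74]


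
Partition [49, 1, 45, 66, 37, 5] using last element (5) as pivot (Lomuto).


Pivot: 5
  1 <= 5: swap -> [1, 49, 45, 66, 37, 5]
Place pivot at 1: [1, 5, 45, 66, 37, 49]

Partitioned: [1, 5, 45, 66, 37, 49]


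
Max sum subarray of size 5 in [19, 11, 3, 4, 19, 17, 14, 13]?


[0:5]: 56
[1:6]: 54
[2:7]: 57
[3:8]: 67

Max: 67 at [3:8]


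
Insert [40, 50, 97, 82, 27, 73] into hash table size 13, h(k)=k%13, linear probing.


Insert 40: h=1 -> slot 1
Insert 50: h=11 -> slot 11
Insert 97: h=6 -> slot 6
Insert 82: h=4 -> slot 4
Insert 27: h=1, 1 probes -> slot 2
Insert 73: h=8 -> slot 8

Table: [None, 40, 27, None, 82, None, 97, None, 73, None, None, 50, None]


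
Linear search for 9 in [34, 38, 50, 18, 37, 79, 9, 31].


i=0: 34!=9
i=1: 38!=9
i=2: 50!=9
i=3: 18!=9
i=4: 37!=9
i=5: 79!=9
i=6: 9==9 found!

Found at 6, 7 comps


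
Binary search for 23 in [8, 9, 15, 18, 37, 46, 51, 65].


Step 1: lo=0, hi=7, mid=3, val=18
Step 2: lo=4, hi=7, mid=5, val=46
Step 3: lo=4, hi=4, mid=4, val=37

Not found


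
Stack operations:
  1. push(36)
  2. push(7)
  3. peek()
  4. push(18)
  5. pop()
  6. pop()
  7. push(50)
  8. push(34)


push(36) -> [36]
push(7) -> [36, 7]
peek()->7
push(18) -> [36, 7, 18]
pop()->18, [36, 7]
pop()->7, [36]
push(50) -> [36, 50]
push(34) -> [36, 50, 34]

Final stack: [36, 50, 34]


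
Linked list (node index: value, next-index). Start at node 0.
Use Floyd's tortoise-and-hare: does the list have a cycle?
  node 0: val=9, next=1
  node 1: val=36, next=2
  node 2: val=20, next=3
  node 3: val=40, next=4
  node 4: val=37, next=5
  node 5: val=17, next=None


Floyd's tortoise (slow, +1) and hare (fast, +2):
  init: slow=0, fast=0
  step 1: slow=1, fast=2
  step 2: slow=2, fast=4
  step 3: fast 4->5->None, no cycle

Cycle: no


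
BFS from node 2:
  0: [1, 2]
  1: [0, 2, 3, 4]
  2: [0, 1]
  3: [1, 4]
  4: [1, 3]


Visit 2, enqueue [0, 1]
Visit 0, enqueue []
Visit 1, enqueue [3, 4]
Visit 3, enqueue []
Visit 4, enqueue []

BFS order: [2, 0, 1, 3, 4]


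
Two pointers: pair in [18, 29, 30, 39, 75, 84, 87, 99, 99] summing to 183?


lo=0(18)+hi=8(99)=117
lo=1(29)+hi=8(99)=128
lo=2(30)+hi=8(99)=129
lo=3(39)+hi=8(99)=138
lo=4(75)+hi=8(99)=174
lo=5(84)+hi=8(99)=183

Yes: 84+99=183


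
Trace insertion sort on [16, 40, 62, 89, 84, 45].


Initial: [16, 40, 62, 89, 84, 45]
Insert 40: [16, 40, 62, 89, 84, 45]
Insert 62: [16, 40, 62, 89, 84, 45]
Insert 89: [16, 40, 62, 89, 84, 45]
Insert 84: [16, 40, 62, 84, 89, 45]
Insert 45: [16, 40, 45, 62, 84, 89]

Sorted: [16, 40, 45, 62, 84, 89]


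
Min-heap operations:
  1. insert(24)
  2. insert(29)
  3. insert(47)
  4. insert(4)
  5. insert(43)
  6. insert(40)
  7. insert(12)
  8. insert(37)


insert(24) -> [24]
insert(29) -> [24, 29]
insert(47) -> [24, 29, 47]
insert(4) -> [4, 24, 47, 29]
insert(43) -> [4, 24, 47, 29, 43]
insert(40) -> [4, 24, 40, 29, 43, 47]
insert(12) -> [4, 24, 12, 29, 43, 47, 40]
insert(37) -> [4, 24, 12, 29, 43, 47, 40, 37]

Final heap: [4, 24, 12, 29, 43, 47, 40, 37]


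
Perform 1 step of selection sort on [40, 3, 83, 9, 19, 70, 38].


Initial: [40, 3, 83, 9, 19, 70, 38]
Step 1: min=3 at 1
  Swap: [3, 40, 83, 9, 19, 70, 38]

After 1 step: [3, 40, 83, 9, 19, 70, 38]


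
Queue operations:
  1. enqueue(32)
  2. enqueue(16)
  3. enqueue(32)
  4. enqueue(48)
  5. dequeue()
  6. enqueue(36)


enqueue(32) -> [32]
enqueue(16) -> [32, 16]
enqueue(32) -> [32, 16, 32]
enqueue(48) -> [32, 16, 32, 48]
dequeue()->32, [16, 32, 48]
enqueue(36) -> [16, 32, 48, 36]

Final queue: [16, 32, 48, 36]


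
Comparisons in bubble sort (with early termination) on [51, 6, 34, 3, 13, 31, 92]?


Algorithm: bubble sort (with early termination)
Input: [51, 6, 34, 3, 13, 31, 92]
Sorted: [3, 6, 13, 31, 34, 51, 92]

18


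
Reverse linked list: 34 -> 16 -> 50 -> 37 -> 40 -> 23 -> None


Step 1: curr=34, set curr.next=prev(None) | reversed so far: 34
Step 2: curr=16, set curr.next=prev(34) | reversed so far: 16 -> 34
Step 3: curr=50, set curr.next=prev(16) | reversed so far: 50 -> 16 -> 34
Step 4: curr=37, set curr.next=prev(50) | reversed so far: 37 -> 50 -> 16 -> 34
Step 5: curr=40, set curr.next=prev(37) | reversed so far: 40 -> 37 -> 50 -> 16 -> 34
Step 6: curr=23, set curr.next=prev(40) | reversed so far: 23 -> 40 -> 37 -> 50 -> 16 -> 34

23 -> 40 -> 37 -> 50 -> 16 -> 34 -> None


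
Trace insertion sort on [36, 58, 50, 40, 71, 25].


Initial: [36, 58, 50, 40, 71, 25]
Insert 58: [36, 58, 50, 40, 71, 25]
Insert 50: [36, 50, 58, 40, 71, 25]
Insert 40: [36, 40, 50, 58, 71, 25]
Insert 71: [36, 40, 50, 58, 71, 25]
Insert 25: [25, 36, 40, 50, 58, 71]

Sorted: [25, 36, 40, 50, 58, 71]


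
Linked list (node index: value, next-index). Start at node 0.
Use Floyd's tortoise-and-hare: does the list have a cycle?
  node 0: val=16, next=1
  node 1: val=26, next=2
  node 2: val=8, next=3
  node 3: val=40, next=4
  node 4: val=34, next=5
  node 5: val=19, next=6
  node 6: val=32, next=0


Floyd's tortoise (slow, +1) and hare (fast, +2):
  init: slow=0, fast=0
  step 1: slow=1, fast=2
  step 2: slow=2, fast=4
  step 3: slow=3, fast=6
  step 4: slow=4, fast=1
  step 5: slow=5, fast=3
  step 6: slow=6, fast=5
  step 7: slow=0, fast=0
  slow == fast at node 0: cycle detected

Cycle: yes
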